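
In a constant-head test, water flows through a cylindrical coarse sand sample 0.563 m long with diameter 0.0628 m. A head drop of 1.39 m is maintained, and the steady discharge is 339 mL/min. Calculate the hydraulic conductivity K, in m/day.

63.8

Cross-sectional area A = π·(d/2)² = π × (0.0628/2)² = 0.003097 m².
Convert discharge: 339 mL/min = 5.650e-06 m³/s.
Darcy's law rearranged: K = Q·L / (A·Δh) = 5.650e-06 × 0.563 / (0.003097 × 1.39) = 0.0007388 m/s = 63.83 m/day.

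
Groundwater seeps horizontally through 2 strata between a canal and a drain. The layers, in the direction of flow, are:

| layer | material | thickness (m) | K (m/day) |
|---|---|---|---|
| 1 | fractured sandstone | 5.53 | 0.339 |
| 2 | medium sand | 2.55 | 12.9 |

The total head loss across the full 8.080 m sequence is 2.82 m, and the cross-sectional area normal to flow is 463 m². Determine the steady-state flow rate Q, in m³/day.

Flow is perpendicular to layering, so the layers act in series and the equivalent K is the thickness-weighted harmonic mean.
Total thickness L = 5.53 + 2.55 = 8.080 m.
Σ(b_i/K_i) = 5.53/0.339 + 2.55/12.9 = 16.51 d.
K_eq = L / Σ(b_i/K_i) = 8.080 / 16.51 = 0.4894 m/day.
Q = K_eq · A · (Δh/L) = 0.4894 × 463 × (2.82/8.080) = 79.08 m³/day.

79.1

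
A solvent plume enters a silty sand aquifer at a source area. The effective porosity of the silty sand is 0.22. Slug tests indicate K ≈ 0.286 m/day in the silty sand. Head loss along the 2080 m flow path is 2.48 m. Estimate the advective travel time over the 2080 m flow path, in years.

3670

Hydraulic gradient i = Δh / L = 2.48 / 2080 = 0.001192.
Darcy flux q = K · i = 0.2860 × 0.001192 = 0.0003410 m/day.
Seepage velocity v = q / n_e = 0.0003410 / 0.22 = 0.001550 m/day.
Travel time t = L / v = 2080 / 0.001550 = 1.342e+06 days = 3674 years.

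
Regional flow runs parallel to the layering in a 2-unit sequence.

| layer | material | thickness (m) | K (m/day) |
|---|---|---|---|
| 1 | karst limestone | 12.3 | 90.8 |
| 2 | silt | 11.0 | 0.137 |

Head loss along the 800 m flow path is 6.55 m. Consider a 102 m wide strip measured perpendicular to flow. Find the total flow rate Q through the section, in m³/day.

Flow is parallel to layering, so each bed carries its own Darcy discharge and the transmissivities add.
Σ(K_i·b_i) = 90.8×12.3 + 0.137×11.0 = 1118 m²/day.
Hydraulic gradient i = Δh / L = 6.55 / 800 = 0.008188.
Q = Σ(K_i·b_i) · W · i = 1118 × 102 × 0.008188 = 934.0 m³/day.

934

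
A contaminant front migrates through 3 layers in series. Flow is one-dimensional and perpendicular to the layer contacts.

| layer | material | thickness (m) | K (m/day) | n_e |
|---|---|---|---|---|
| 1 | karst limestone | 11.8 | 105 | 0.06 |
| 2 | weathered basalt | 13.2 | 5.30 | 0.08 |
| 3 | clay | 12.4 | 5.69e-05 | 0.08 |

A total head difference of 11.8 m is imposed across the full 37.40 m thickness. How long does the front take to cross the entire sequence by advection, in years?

139

With flow normal to the layers, continuity requires the same specific discharge q through every layer.
Σ(b_i/K_i) = 11.8/105 + 13.2/5.30 + 12.4/5.69e-05 = 2.179e+05 d.
q = Δh / Σ(b_i/K_i) = 11.8 / 2.179e+05 = 5.415e-05 m/day.
In each layer the seepage velocity is v_i = q/n_i, so the layer transit time is t_i = b_i·n_i / q:
  layer 1 (karst limestone): t_1 = 11.8 × 0.06 / 5.415e-05 = 13076 d
  layer 2 (weathered basalt): t_2 = 13.2 × 0.08 / 5.415e-05 = 19503 d
  layer 3 (clay): t_3 = 12.4 × 0.08 / 5.415e-05 = 18321 d
Total t = Σ t_i = 50899 days = 139.4 years.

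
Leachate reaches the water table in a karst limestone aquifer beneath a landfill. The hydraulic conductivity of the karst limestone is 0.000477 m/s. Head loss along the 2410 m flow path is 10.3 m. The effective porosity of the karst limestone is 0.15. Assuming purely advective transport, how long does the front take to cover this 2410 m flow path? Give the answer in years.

Convert K: 0.000477 m/s × 86400 = 41.21 m/day.
Hydraulic gradient i = Δh / L = 10.3 / 2410 = 0.004274.
Darcy flux q = K · i = 41.21 × 0.004274 = 0.1761 m/day.
Seepage velocity v = q / n_e = 0.1761 / 0.15 = 1.174 m/day.
Travel time t = L / v = 2410 / 1.174 = 2052 days = 5.619 years.

5.62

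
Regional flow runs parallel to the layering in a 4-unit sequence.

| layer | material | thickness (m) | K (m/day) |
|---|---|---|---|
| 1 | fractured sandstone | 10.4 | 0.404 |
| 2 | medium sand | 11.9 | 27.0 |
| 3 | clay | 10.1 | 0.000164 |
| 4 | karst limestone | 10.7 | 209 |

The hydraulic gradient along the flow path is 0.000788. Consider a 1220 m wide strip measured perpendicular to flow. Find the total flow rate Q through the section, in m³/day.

Flow is parallel to layering, so each bed carries its own Darcy discharge and the transmissivities add.
Σ(K_i·b_i) = 0.404×10.4 + 27.0×11.9 + 0.000164×10.1 + 209×10.7 = 2562 m²/day.
Hydraulic gradient i = 0.000788.
Q = Σ(K_i·b_i) · W · i = 2562 × 1220 × 0.0007880 = 2463 m³/day.

2460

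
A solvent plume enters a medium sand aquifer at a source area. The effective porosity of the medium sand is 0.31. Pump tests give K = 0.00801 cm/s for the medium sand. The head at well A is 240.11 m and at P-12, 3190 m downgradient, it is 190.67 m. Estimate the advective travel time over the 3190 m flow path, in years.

Convert K: 0.00801 cm/s × 864 = 6.921 m/day.
Hydraulic gradient i = (240.11 − 190.67) / 3190 = 49.44 / 3190 = 0.01550.
Darcy flux q = K · i = 6.921 × 0.01550 = 0.1073 m/day.
Seepage velocity v = q / n_e = 0.1073 / 0.31 = 0.3460 m/day.
Travel time t = L / v = 3190 / 0.3460 = 9220 days = 25.24 years.

25.2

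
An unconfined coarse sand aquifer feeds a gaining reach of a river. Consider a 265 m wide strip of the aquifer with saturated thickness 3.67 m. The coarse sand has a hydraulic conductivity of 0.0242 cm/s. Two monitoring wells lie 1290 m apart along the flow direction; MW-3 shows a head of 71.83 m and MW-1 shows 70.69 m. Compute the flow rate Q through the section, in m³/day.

Convert K: 0.0242 cm/s × 864 = 20.91 m/day.
Cross-sectional area A = 265 × 3.67 = 972.5 m².
Hydraulic gradient i = (71.83 − 70.69) / 1290 = 1.14 / 1290 = 0.0008837.
Darcy's law: Q = K · A · i = 20.91 × 972.5 × 0.0008837 = 17.97 m³/day.

18.0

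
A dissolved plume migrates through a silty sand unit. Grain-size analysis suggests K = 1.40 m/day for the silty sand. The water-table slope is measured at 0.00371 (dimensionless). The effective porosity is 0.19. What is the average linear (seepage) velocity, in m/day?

0.0273

Hydraulic gradient i = 0.00371.
Darcy flux q = K · i = 1.400 × 0.003710 = 0.005194 m/day.
Seepage velocity v = q / n_e = 0.005194 / 0.19 = 0.02734 m/day.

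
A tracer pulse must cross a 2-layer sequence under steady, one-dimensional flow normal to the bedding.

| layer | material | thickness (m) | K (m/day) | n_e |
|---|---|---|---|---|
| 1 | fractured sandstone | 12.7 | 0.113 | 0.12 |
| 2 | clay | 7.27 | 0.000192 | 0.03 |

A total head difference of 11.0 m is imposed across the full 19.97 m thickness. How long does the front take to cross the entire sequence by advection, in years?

16.5

With flow normal to the layers, continuity requires the same specific discharge q through every layer.
Σ(b_i/K_i) = 12.7/0.113 + 7.27/0.000192 = 37977 d.
q = Δh / Σ(b_i/K_i) = 11.0 / 37977 = 0.0002896 m/day.
In each layer the seepage velocity is v_i = q/n_i, so the layer transit time is t_i = b_i·n_i / q:
  layer 1 (fractured sandstone): t_1 = 12.7 × 0.12 / 0.0002896 = 5262 d
  layer 2 (clay): t_2 = 7.27 × 0.03 / 0.0002896 = 753.0 d
Total t = Σ t_i = 6015 days = 16.47 years.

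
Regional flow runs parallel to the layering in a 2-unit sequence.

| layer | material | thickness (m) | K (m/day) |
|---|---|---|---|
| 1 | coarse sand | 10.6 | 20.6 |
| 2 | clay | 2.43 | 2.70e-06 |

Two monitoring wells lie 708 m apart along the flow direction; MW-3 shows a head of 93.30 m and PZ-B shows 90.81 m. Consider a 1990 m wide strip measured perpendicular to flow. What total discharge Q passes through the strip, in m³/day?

Flow is parallel to layering, so each bed carries its own Darcy discharge and the transmissivities add.
Σ(K_i·b_i) = 20.6×10.6 + 2.70e-06×2.43 = 218.4 m²/day.
Hydraulic gradient i = (93.30 − 90.81) / 708 = 2.49 / 708 = 0.003517.
Q = Σ(K_i·b_i) · W · i = 218.4 × 1990 × 0.003517 = 1528 m³/day.

1530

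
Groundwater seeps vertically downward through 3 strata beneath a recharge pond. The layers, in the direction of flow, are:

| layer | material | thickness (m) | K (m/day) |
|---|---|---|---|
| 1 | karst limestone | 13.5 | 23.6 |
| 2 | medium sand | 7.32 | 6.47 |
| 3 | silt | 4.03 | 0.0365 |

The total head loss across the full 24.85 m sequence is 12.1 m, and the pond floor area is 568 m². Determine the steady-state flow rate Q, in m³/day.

Flow is perpendicular to layering, so the layers act in series and the equivalent K is the thickness-weighted harmonic mean.
Total thickness L = 13.5 + 7.32 + 4.03 = 24.85 m.
Σ(b_i/K_i) = 13.5/23.6 + 7.32/6.47 + 4.03/0.0365 = 112.1 d.
K_eq = L / Σ(b_i/K_i) = 24.85 / 112.1 = 0.2216 m/day.
Q = K_eq · A · (Δh/L) = 0.2216 × 568 × (12.1/24.85) = 61.30 m³/day.

61.3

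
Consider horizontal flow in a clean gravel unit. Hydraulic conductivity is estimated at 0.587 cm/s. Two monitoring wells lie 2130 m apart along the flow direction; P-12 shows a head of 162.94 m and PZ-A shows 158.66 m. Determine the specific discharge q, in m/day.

Convert K: 0.587 cm/s × 864 = 507.2 m/day.
Hydraulic gradient i = (162.94 − 158.66) / 2130 = 4.28 / 2130 = 0.002009.
Specific discharge q = K · i = 507.2 × 0.002009 = 1.019 m/day.

1.02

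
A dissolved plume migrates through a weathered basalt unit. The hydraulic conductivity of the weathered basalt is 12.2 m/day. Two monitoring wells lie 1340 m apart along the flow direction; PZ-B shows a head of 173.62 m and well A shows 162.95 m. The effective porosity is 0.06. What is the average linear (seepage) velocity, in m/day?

Hydraulic gradient i = (173.62 − 162.95) / 1340 = 10.67 / 1340 = 0.007963.
Darcy flux q = K · i = 12.20 × 0.007963 = 0.09714 m/day.
Seepage velocity v = q / n_e = 0.09714 / 0.06 = 1.619 m/day.

1.62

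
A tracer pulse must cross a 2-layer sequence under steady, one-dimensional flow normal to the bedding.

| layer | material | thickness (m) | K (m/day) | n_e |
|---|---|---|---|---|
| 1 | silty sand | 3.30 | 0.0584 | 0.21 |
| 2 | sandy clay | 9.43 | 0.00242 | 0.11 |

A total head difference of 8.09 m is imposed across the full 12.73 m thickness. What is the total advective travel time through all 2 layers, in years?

With flow normal to the layers, continuity requires the same specific discharge q through every layer.
Σ(b_i/K_i) = 3.30/0.0584 + 9.43/0.00242 = 3953 d.
q = Δh / Σ(b_i/K_i) = 8.09 / 3953 = 0.002046 m/day.
In each layer the seepage velocity is v_i = q/n_i, so the layer transit time is t_i = b_i·n_i / q:
  layer 1 (silty sand): t_1 = 3.30 × 0.21 / 0.002046 = 338.6 d
  layer 2 (sandy clay): t_2 = 9.43 × 0.11 / 0.002046 = 506.9 d
Total t = Σ t_i = 845.5 days = 2.315 years.

2.31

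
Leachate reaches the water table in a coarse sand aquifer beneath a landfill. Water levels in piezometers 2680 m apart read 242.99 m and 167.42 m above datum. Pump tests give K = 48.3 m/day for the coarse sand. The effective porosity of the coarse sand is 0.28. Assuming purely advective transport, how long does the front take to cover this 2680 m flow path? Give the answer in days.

551

Hydraulic gradient i = (242.99 − 167.42) / 2680 = 75.57 / 2680 = 0.02820.
Darcy flux q = K · i = 48.30 × 0.02820 = 1.362 m/day.
Seepage velocity v = q / n_e = 1.362 / 0.28 = 4.864 m/day.
Travel time t = L / v = 2680 / 4.864 = 551.0 days.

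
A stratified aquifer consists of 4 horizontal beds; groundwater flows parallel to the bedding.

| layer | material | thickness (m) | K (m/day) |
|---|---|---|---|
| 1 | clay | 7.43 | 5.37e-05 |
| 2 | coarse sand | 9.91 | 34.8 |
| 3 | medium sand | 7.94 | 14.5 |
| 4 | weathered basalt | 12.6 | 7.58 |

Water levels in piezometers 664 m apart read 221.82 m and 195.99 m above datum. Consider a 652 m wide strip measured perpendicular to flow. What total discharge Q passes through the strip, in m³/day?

14100

Flow is parallel to layering, so each bed carries its own Darcy discharge and the transmissivities add.
Σ(K_i·b_i) = 5.37e-05×7.43 + 34.8×9.91 + 14.5×7.94 + 7.58×12.6 = 555.5 m²/day.
Hydraulic gradient i = (221.82 − 195.99) / 664 = 25.83 / 664 = 0.03890.
Q = Σ(K_i·b_i) · W · i = 555.5 × 652 × 0.03890 = 14089 m³/day.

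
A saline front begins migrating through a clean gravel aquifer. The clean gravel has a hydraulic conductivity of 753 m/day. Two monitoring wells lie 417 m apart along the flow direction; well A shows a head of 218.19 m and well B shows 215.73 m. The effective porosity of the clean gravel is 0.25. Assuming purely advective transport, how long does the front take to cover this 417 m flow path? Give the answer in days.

Hydraulic gradient i = (218.19 − 215.73) / 417 = 2.46 / 417 = 0.005899.
Darcy flux q = K · i = 753.0 × 0.005899 = 4.442 m/day.
Seepage velocity v = q / n_e = 4.442 / 0.25 = 17.77 m/day.
Travel time t = L / v = 417 / 17.77 = 23.47 days.

23.5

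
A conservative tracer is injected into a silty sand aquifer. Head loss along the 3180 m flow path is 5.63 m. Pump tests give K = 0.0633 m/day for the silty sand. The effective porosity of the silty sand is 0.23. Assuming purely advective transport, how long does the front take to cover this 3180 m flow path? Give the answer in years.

Hydraulic gradient i = Δh / L = 5.63 / 3180 = 0.001770.
Darcy flux q = K · i = 0.06330 × 0.001770 = 0.0001121 m/day.
Seepage velocity v = q / n_e = 0.0001121 / 0.23 = 0.0004873 m/day.
Travel time t = L / v = 3180 / 0.0004873 = 6.526e+06 days = 17868 years.

17900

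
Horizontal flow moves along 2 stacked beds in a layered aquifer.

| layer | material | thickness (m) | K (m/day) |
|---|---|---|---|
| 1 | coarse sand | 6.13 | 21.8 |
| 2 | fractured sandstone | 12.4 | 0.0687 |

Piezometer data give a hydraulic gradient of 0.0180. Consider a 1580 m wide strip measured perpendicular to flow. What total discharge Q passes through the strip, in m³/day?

3820

Flow is parallel to layering, so each bed carries its own Darcy discharge and the transmissivities add.
Σ(K_i·b_i) = 21.8×6.13 + 0.0687×12.4 = 134.5 m²/day.
Hydraulic gradient i = 0.0180.
Q = Σ(K_i·b_i) · W · i = 134.5 × 1580 × 0.01800 = 3825 m³/day.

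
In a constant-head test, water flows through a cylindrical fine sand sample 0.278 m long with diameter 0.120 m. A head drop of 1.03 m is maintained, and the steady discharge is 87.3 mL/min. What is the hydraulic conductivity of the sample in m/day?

Cross-sectional area A = π·(d/2)² = π × (0.120/2)² = 0.01131 m².
Convert discharge: 87.3 mL/min = 1.455e-06 m³/s.
Darcy's law rearranged: K = Q·L / (A·Δh) = 1.455e-06 × 0.278 / (0.01131 × 1.03) = 3.472e-05 m/s = 3.000 m/day.

3.00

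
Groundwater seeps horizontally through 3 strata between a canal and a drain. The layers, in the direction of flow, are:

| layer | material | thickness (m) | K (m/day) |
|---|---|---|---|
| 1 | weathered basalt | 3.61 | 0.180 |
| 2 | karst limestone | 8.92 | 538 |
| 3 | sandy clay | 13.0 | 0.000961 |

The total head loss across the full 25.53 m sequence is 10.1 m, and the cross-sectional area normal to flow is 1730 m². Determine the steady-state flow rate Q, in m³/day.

Flow is perpendicular to layering, so the layers act in series and the equivalent K is the thickness-weighted harmonic mean.
Total thickness L = 3.61 + 8.92 + 13.0 = 25.53 m.
Σ(b_i/K_i) = 3.61/0.180 + 8.92/538 + 13.0/0.000961 = 13548 d.
K_eq = L / Σ(b_i/K_i) = 25.53 / 13548 = 0.001884 m/day.
Q = K_eq · A · (Δh/L) = 0.001884 × 1730 × (10.1/25.53) = 1.290 m³/day.

1.29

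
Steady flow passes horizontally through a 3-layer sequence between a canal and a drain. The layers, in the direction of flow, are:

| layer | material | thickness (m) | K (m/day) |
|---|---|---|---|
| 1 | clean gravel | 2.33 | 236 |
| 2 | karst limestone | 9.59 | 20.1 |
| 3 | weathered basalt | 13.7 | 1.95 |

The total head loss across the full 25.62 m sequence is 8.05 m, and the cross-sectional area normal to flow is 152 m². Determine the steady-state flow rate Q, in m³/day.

163

Flow is perpendicular to layering, so the layers act in series and the equivalent K is the thickness-weighted harmonic mean.
Total thickness L = 2.33 + 9.59 + 13.7 = 25.62 m.
Σ(b_i/K_i) = 2.33/236 + 9.59/20.1 + 13.7/1.95 = 7.513 d.
K_eq = L / Σ(b_i/K_i) = 25.62 / 7.513 = 3.410 m/day.
Q = K_eq · A · (Δh/L) = 3.410 × 152 × (8.05/25.62) = 162.9 m³/day.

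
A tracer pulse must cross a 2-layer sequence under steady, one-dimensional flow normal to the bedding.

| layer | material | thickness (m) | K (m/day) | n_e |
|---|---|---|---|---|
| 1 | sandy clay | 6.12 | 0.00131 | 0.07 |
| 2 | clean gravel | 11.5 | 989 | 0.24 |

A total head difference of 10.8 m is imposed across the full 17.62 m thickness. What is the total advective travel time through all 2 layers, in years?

3.78

With flow normal to the layers, continuity requires the same specific discharge q through every layer.
Σ(b_i/K_i) = 6.12/0.00131 + 11.5/989 = 4672 d.
q = Δh / Σ(b_i/K_i) = 10.8 / 4672 = 0.002312 m/day.
In each layer the seepage velocity is v_i = q/n_i, so the layer transit time is t_i = b_i·n_i / q:
  layer 1 (sandy clay): t_1 = 6.12 × 0.07 / 0.002312 = 185.3 d
  layer 2 (clean gravel): t_2 = 11.5 × 0.24 / 0.002312 = 1194 d
Total t = Σ t_i = 1379 days = 3.776 years.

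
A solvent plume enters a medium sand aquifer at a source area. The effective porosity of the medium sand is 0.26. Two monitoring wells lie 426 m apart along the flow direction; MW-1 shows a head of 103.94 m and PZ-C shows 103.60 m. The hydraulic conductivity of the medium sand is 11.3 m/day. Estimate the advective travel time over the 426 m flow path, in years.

Hydraulic gradient i = (103.94 − 103.60) / 426 = 0.34 / 426 = 0.0007981.
Darcy flux q = K · i = 11.30 × 0.0007981 = 0.009019 m/day.
Seepage velocity v = q / n_e = 0.009019 / 0.26 = 0.03469 m/day.
Travel time t = L / v = 426 / 0.03469 = 12281 days = 33.62 years.

33.6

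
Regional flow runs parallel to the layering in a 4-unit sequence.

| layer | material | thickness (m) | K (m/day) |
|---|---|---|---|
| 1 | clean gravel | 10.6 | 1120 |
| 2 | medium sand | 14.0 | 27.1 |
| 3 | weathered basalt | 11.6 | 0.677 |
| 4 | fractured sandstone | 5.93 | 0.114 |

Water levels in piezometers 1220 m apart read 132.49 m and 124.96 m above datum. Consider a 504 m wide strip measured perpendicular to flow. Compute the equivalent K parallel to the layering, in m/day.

Flow is parallel to layering, so each bed carries its own Darcy discharge and the transmissivities add.
Σ(K_i·b_i) = 1120×10.6 + 27.1×14.0 + 0.677×11.6 + 0.114×5.93 = 12260 m²/day.
Total thickness b = 42.13 m, so K_eq = Σ(K_i·b_i)/b = 291.0 m/day.

291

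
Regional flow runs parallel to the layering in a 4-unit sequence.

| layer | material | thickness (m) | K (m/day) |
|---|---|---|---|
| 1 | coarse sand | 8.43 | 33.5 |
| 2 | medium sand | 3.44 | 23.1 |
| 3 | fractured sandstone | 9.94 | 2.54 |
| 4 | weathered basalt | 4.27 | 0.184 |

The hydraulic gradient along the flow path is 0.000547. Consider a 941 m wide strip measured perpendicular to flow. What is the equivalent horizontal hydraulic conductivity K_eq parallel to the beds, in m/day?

Flow is parallel to layering, so each bed carries its own Darcy discharge and the transmissivities add.
Σ(K_i·b_i) = 33.5×8.43 + 23.1×3.44 + 2.54×9.94 + 0.184×4.27 = 387.9 m²/day.
Total thickness b = 26.08 m, so K_eq = Σ(K_i·b_i)/b = 14.87 m/day.

14.9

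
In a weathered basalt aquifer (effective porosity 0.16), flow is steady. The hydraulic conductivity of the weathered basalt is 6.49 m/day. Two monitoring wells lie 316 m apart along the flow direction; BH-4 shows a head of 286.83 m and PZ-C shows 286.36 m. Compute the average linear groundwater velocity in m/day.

Hydraulic gradient i = (286.83 − 286.36) / 316 = 0.47 / 316 = 0.001487.
Darcy flux q = K · i = 6.490 × 0.001487 = 0.009653 m/day.
Seepage velocity v = q / n_e = 0.009653 / 0.16 = 0.06033 m/day.

0.0603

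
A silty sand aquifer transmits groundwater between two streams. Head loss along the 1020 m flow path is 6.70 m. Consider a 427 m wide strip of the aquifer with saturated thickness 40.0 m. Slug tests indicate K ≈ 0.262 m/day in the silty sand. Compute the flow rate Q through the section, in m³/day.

Cross-sectional area A = 427 × 40.0 = 17080 m².
Hydraulic gradient i = Δh / L = 6.70 / 1020 = 0.006569.
Darcy's law: Q = K · A · i = 0.2620 × 17080 × 0.006569 = 29.39 m³/day.

29.4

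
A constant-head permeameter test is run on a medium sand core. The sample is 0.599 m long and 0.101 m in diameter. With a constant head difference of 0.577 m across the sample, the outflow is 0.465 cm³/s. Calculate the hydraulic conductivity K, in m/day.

Cross-sectional area A = π·(d/2)² = π × (0.101/2)² = 0.008012 m².
Convert discharge: 0.465 cm³/s = 4.650e-07 m³/s.
Darcy's law rearranged: K = Q·L / (A·Δh) = 4.650e-07 × 0.599 / (0.008012 × 0.577) = 6.025e-05 m/s = 5.206 m/day.

5.21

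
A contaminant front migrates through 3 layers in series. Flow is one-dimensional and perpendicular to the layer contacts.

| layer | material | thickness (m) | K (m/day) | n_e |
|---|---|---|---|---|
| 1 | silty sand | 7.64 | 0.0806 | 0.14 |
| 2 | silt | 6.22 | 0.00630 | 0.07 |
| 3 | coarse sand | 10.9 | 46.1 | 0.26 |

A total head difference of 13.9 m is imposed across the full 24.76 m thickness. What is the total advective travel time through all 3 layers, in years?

0.925

With flow normal to the layers, continuity requires the same specific discharge q through every layer.
Σ(b_i/K_i) = 7.64/0.0806 + 6.22/0.00630 + 10.9/46.1 = 1082 d.
q = Δh / Σ(b_i/K_i) = 13.9 / 1082 = 0.01284 m/day.
In each layer the seepage velocity is v_i = q/n_i, so the layer transit time is t_i = b_i·n_i / q:
  layer 1 (silty sand): t_1 = 7.64 × 0.14 / 0.01284 = 83.28 d
  layer 2 (silt): t_2 = 6.22 × 0.07 / 0.01284 = 33.90 d
  layer 3 (coarse sand): t_3 = 10.9 × 0.26 / 0.01284 = 220.7 d
Total t = Σ t_i = 337.9 days = 0.9250 years.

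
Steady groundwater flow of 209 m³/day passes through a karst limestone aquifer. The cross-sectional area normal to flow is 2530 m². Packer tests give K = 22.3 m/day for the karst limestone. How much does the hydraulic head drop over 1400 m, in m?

5.19

From Q = K·A·i, i = Q / (K·A) = 209 / (22.30 × 2530) = 0.003704.
Head loss Δh = i · L = 0.003704 × 1400 = 5.186 m.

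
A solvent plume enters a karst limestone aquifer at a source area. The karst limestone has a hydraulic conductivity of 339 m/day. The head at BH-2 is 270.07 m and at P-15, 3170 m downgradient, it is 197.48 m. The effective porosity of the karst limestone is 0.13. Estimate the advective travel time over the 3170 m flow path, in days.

Hydraulic gradient i = (270.07 − 197.48) / 3170 = 72.59 / 3170 = 0.02290.
Darcy flux q = K · i = 339.0 × 0.02290 = 7.763 m/day.
Seepage velocity v = q / n_e = 7.763 / 0.13 = 59.71 m/day.
Travel time t = L / v = 3170 / 59.71 = 53.09 days.

53.1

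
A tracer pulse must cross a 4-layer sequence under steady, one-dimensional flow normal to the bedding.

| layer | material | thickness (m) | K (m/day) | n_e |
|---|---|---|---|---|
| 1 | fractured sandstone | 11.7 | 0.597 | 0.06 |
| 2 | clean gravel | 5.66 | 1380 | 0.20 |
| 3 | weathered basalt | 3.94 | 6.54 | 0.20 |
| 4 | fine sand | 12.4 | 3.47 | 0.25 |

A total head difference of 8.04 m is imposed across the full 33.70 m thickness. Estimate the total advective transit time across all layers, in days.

With flow normal to the layers, continuity requires the same specific discharge q through every layer.
Σ(b_i/K_i) = 11.7/0.597 + 5.66/1380 + 3.94/6.54 + 12.4/3.47 = 23.78 d.
q = Δh / Σ(b_i/K_i) = 8.04 / 23.78 = 0.3381 m/day.
In each layer the seepage velocity is v_i = q/n_i, so the layer transit time is t_i = b_i·n_i / q:
  layer 1 (fractured sandstone): t_1 = 11.7 × 0.06 / 0.3381 = 2.076 d
  layer 2 (clean gravel): t_2 = 5.66 × 0.20 / 0.3381 = 3.348 d
  layer 3 (weathered basalt): t_3 = 3.94 × 0.20 / 0.3381 = 2.330 d
  layer 4 (fine sand): t_4 = 12.4 × 0.25 / 0.3381 = 9.168 d
Total t = Σ t_i = 16.92 days.

16.9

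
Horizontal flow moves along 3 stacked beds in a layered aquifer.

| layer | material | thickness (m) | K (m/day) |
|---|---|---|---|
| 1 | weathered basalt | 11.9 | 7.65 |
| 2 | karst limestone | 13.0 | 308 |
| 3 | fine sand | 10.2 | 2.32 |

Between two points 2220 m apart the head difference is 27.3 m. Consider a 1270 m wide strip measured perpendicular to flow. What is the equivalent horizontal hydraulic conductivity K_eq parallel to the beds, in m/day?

Flow is parallel to layering, so each bed carries its own Darcy discharge and the transmissivities add.
Σ(K_i·b_i) = 7.65×11.9 + 308×13.0 + 2.32×10.2 = 4119 m²/day.
Total thickness b = 35.10 m, so K_eq = Σ(K_i·b_i)/b = 117.3 m/day.

117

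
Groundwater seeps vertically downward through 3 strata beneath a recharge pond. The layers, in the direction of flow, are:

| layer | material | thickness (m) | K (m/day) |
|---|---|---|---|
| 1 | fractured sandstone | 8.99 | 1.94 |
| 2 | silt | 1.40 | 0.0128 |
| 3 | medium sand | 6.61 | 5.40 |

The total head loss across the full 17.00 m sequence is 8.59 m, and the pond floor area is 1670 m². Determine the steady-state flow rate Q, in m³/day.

Flow is perpendicular to layering, so the layers act in series and the equivalent K is the thickness-weighted harmonic mean.
Total thickness L = 8.99 + 1.40 + 6.61 = 17.00 m.
Σ(b_i/K_i) = 8.99/1.94 + 1.40/0.0128 + 6.61/5.40 = 115.2 d.
K_eq = L / Σ(b_i/K_i) = 17.00 / 115.2 = 0.1475 m/day.
Q = K_eq · A · (Δh/L) = 0.1475 × 1670 × (8.59/17.00) = 124.5 m³/day.

124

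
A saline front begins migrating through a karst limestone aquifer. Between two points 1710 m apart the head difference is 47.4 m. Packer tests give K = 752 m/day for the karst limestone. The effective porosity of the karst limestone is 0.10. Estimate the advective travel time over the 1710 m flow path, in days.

Hydraulic gradient i = Δh / L = 47.4 / 1710 = 0.02772.
Darcy flux q = K · i = 752.0 × 0.02772 = 20.84 m/day.
Seepage velocity v = q / n_e = 20.84 / 0.10 = 208.4 m/day.
Travel time t = L / v = 1710 / 208.4 = 8.203 days.

8.20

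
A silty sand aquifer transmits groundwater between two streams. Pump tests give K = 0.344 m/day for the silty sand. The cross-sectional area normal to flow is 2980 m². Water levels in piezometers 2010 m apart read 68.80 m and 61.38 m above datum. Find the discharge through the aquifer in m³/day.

Hydraulic gradient i = (68.80 − 61.38) / 2010 = 7.42 / 2010 = 0.003692.
Darcy's law: Q = K · A · i = 0.3440 × 2980 × 0.003692 = 3.784 m³/day.

3.78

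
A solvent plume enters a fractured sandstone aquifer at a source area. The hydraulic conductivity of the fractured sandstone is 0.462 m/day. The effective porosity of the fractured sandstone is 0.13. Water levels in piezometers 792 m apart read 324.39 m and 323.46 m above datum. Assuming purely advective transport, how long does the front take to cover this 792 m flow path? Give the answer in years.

Hydraulic gradient i = (324.39 − 323.46) / 792 = 0.93 / 792 = 0.001174.
Darcy flux q = K · i = 0.4620 × 0.001174 = 0.0005425 m/day.
Seepage velocity v = q / n_e = 0.0005425 / 0.13 = 0.004173 m/day.
Travel time t = L / v = 792 / 0.004173 = 1.898e+05 days = 519.6 years.

520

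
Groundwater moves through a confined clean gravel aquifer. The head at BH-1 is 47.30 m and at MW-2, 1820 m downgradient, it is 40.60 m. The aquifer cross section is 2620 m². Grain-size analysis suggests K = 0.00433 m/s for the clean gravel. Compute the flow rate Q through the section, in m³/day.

3610

Convert K: 0.00433 m/s × 86400 = 374.1 m/day.
Hydraulic gradient i = (47.30 − 40.60) / 1820 = 6.7 / 1820 = 0.003681.
Darcy's law: Q = K · A · i = 374.1 × 2620 × 0.003681 = 3608 m³/day.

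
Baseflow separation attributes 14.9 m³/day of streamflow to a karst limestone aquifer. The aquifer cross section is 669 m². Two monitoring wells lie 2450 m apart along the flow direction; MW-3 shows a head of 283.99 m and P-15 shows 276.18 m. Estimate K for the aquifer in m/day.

Hydraulic gradient i = (283.99 − 276.18) / 2450 = 7.81 / 2450 = 0.003188.
From Q = K·A·i, K = Q / (A·i) = 14.9 / (669.0 × 0.003188) = 6.987 m/day.

6.99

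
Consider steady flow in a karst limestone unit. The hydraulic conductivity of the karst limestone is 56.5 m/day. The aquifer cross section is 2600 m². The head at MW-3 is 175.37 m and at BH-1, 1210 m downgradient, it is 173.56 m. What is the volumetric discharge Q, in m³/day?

220

Hydraulic gradient i = (175.37 − 173.56) / 1210 = 1.81 / 1210 = 0.001496.
Darcy's law: Q = K · A · i = 56.50 × 2600 × 0.001496 = 219.7 m³/day.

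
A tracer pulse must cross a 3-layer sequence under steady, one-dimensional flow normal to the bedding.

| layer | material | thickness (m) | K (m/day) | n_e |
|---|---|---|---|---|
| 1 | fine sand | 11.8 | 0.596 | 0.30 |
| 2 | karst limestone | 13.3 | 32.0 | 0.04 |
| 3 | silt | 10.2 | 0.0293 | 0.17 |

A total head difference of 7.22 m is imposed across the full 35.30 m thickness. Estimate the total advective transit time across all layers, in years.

With flow normal to the layers, continuity requires the same specific discharge q through every layer.
Σ(b_i/K_i) = 11.8/0.596 + 13.3/32.0 + 10.2/0.0293 = 368.3 d.
q = Δh / Σ(b_i/K_i) = 7.22 / 368.3 = 0.01960 m/day.
In each layer the seepage velocity is v_i = q/n_i, so the layer transit time is t_i = b_i·n_i / q:
  layer 1 (fine sand): t_1 = 11.8 × 0.30 / 0.01960 = 180.6 d
  layer 2 (karst limestone): t_2 = 13.3 × 0.04 / 0.01960 = 27.14 d
  layer 3 (silt): t_3 = 10.2 × 0.17 / 0.01960 = 88.46 d
Total t = Σ t_i = 296.2 days = 0.8110 years.

0.811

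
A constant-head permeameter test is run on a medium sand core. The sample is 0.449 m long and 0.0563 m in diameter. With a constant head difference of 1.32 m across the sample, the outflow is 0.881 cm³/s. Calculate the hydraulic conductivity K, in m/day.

10.4

Cross-sectional area A = π·(d/2)² = π × (0.0563/2)² = 0.002489 m².
Convert discharge: 0.881 cm³/s = 8.810e-07 m³/s.
Darcy's law rearranged: K = Q·L / (A·Δh) = 8.810e-07 × 0.449 / (0.002489 × 1.32) = 0.0001204 m/s = 10.40 m/day.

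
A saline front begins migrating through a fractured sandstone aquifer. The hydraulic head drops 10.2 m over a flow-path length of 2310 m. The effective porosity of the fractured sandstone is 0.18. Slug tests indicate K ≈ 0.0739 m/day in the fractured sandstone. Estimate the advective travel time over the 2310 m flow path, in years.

3490

Hydraulic gradient i = Δh / L = 10.2 / 2310 = 0.004416.
Darcy flux q = K · i = 0.07390 × 0.004416 = 0.0003263 m/day.
Seepage velocity v = q / n_e = 0.0003263 / 0.18 = 0.001813 m/day.
Travel time t = L / v = 2310 / 0.001813 = 1.274e+06 days = 3489 years.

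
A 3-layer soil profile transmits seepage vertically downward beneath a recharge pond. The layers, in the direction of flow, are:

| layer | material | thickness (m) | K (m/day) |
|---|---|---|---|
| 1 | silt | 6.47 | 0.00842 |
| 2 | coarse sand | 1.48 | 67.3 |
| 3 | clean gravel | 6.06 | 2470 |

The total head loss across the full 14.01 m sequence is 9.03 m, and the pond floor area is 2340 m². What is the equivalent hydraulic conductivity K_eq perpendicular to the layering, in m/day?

0.0182

Flow is perpendicular to layering, so the layers act in series and the equivalent K is the thickness-weighted harmonic mean.
Total thickness L = 6.47 + 1.48 + 6.06 = 14.01 m.
Σ(b_i/K_i) = 6.47/0.00842 + 1.48/67.3 + 6.06/2470 = 768.4 d.
K_eq = L / Σ(b_i/K_i) = 14.01 / 768.4 = 0.01823 m/day.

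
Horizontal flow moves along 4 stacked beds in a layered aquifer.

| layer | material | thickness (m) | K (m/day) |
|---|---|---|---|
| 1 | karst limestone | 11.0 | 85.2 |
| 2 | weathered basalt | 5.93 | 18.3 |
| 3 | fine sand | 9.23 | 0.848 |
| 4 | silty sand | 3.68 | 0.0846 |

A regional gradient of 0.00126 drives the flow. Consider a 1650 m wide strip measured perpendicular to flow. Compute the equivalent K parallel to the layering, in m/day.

35.3

Flow is parallel to layering, so each bed carries its own Darcy discharge and the transmissivities add.
Σ(K_i·b_i) = 85.2×11.0 + 18.3×5.93 + 0.848×9.23 + 0.0846×3.68 = 1054 m²/day.
Total thickness b = 29.84 m, so K_eq = Σ(K_i·b_i)/b = 35.32 m/day.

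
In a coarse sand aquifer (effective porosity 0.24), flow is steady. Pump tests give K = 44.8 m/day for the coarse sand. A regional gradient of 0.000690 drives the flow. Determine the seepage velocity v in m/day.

0.129

Hydraulic gradient i = 0.000690.
Darcy flux q = K · i = 44.80 × 0.0006900 = 0.03091 m/day.
Seepage velocity v = q / n_e = 0.03091 / 0.24 = 0.1288 m/day.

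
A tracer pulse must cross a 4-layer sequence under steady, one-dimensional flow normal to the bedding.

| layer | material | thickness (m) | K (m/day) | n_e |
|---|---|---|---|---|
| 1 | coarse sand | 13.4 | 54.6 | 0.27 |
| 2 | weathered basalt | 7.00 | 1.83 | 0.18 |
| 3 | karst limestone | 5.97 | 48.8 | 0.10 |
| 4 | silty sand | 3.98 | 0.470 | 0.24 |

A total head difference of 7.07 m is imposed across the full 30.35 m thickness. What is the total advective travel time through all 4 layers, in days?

11.5

With flow normal to the layers, continuity requires the same specific discharge q through every layer.
Σ(b_i/K_i) = 13.4/54.6 + 7.00/1.83 + 5.97/48.8 + 3.98/0.470 = 12.66 d.
q = Δh / Σ(b_i/K_i) = 7.07 / 12.66 = 0.5584 m/day.
In each layer the seepage velocity is v_i = q/n_i, so the layer transit time is t_i = b_i·n_i / q:
  layer 1 (coarse sand): t_1 = 13.4 × 0.27 / 0.5584 = 6.479 d
  layer 2 (weathered basalt): t_2 = 7.00 × 0.18 / 0.5584 = 2.256 d
  layer 3 (karst limestone): t_3 = 5.97 × 0.10 / 0.5584 = 1.069 d
  layer 4 (silty sand): t_4 = 3.98 × 0.24 / 0.5584 = 1.711 d
Total t = Σ t_i = 11.52 days.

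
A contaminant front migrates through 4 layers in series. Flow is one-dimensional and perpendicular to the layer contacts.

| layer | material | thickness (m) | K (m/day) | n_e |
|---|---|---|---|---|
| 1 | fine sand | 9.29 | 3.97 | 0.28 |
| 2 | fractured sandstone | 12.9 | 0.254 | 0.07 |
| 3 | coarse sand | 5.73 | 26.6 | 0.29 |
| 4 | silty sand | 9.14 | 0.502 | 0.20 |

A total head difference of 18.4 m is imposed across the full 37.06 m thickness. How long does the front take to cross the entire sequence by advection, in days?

With flow normal to the layers, continuity requires the same specific discharge q through every layer.
Σ(b_i/K_i) = 9.29/3.97 + 12.9/0.254 + 5.73/26.6 + 9.14/0.502 = 71.55 d.
q = Δh / Σ(b_i/K_i) = 18.4 / 71.55 = 0.2572 m/day.
In each layer the seepage velocity is v_i = q/n_i, so the layer transit time is t_i = b_i·n_i / q:
  layer 1 (fine sand): t_1 = 9.29 × 0.28 / 0.2572 = 10.11 d
  layer 2 (fractured sandstone): t_2 = 12.9 × 0.07 / 0.2572 = 3.511 d
  layer 3 (coarse sand): t_3 = 5.73 × 0.29 / 0.2572 = 6.462 d
  layer 4 (silty sand): t_4 = 9.14 × 0.20 / 0.2572 = 7.108 d
Total t = Σ t_i = 27.20 days.

27.2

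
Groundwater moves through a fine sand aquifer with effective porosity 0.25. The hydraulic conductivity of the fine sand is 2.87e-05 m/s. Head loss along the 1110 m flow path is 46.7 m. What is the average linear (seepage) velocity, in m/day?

0.417

Convert K: 2.87e-05 m/s × 86400 = 2.480 m/day.
Hydraulic gradient i = Δh / L = 46.7 / 1110 = 0.04207.
Darcy flux q = K · i = 2.480 × 0.04207 = 0.1043 m/day.
Seepage velocity v = q / n_e = 0.1043 / 0.25 = 0.4173 m/day.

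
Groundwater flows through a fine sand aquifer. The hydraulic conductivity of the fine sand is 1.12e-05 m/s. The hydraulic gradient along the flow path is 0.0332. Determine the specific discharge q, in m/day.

Convert K: 1.12e-05 m/s × 86400 = 0.9677 m/day.
Hydraulic gradient i = 0.0332.
Specific discharge q = K · i = 0.9677 × 0.03320 = 0.03213 m/day.

0.0321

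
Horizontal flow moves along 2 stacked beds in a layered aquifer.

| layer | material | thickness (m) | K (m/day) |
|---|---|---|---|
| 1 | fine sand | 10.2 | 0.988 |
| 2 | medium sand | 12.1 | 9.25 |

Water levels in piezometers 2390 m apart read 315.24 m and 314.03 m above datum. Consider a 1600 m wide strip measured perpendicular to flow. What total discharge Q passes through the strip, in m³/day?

Flow is parallel to layering, so each bed carries its own Darcy discharge and the transmissivities add.
Σ(K_i·b_i) = 0.988×10.2 + 9.25×12.1 = 122.0 m²/day.
Hydraulic gradient i = (315.24 − 314.03) / 2390 = 1.21 / 2390 = 0.0005063.
Q = Σ(K_i·b_i) · W · i = 122.0 × 1600 × 0.0005063 = 98.83 m³/day.

98.8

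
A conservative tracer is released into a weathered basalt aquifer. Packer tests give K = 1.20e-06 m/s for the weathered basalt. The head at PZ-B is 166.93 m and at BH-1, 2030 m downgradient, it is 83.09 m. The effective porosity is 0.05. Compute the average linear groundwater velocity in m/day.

Convert K: 1.20e-06 m/s × 86400 = 0.1037 m/day.
Hydraulic gradient i = (166.93 − 83.09) / 2030 = 83.84 / 2030 = 0.04130.
Darcy flux q = K · i = 0.1037 × 0.04130 = 0.004282 m/day.
Seepage velocity v = q / n_e = 0.004282 / 0.05 = 0.08564 m/day.

0.0856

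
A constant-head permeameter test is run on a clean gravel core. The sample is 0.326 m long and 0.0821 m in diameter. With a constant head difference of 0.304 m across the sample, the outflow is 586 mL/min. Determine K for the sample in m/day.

171

Cross-sectional area A = π·(d/2)² = π × (0.0821/2)² = 0.005294 m².
Convert discharge: 586 mL/min = 9.767e-06 m³/s.
Darcy's law rearranged: K = Q·L / (A·Δh) = 9.767e-06 × 0.326 / (0.005294 × 0.304) = 0.001978 m/s = 170.9 m/day.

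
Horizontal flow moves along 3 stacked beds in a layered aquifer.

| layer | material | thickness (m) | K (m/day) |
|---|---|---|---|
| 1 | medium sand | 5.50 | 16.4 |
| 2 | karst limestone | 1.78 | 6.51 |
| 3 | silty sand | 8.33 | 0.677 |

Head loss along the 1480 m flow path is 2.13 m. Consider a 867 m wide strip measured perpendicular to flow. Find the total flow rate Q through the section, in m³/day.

Flow is parallel to layering, so each bed carries its own Darcy discharge and the transmissivities add.
Σ(K_i·b_i) = 16.4×5.50 + 6.51×1.78 + 0.677×8.33 = 107.4 m²/day.
Hydraulic gradient i = Δh / L = 2.13 / 1480 = 0.001439.
Q = Σ(K_i·b_i) · W · i = 107.4 × 867 × 0.001439 = 134.0 m³/day.

134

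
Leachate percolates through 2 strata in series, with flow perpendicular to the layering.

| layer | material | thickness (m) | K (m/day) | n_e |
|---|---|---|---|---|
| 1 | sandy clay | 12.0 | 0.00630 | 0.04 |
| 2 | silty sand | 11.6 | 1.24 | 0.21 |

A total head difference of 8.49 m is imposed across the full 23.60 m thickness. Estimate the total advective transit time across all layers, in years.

With flow normal to the layers, continuity requires the same specific discharge q through every layer.
Σ(b_i/K_i) = 12.0/0.00630 + 11.6/1.24 = 1914 d.
q = Δh / Σ(b_i/K_i) = 8.49 / 1914 = 0.004435 m/day.
In each layer the seepage velocity is v_i = q/n_i, so the layer transit time is t_i = b_i·n_i / q:
  layer 1 (sandy clay): t_1 = 12.0 × 0.04 / 0.004435 = 108.2 d
  layer 2 (silty sand): t_2 = 11.6 × 0.21 / 0.004435 = 549.2 d
Total t = Σ t_i = 657.4 days = 1.800 years.

1.80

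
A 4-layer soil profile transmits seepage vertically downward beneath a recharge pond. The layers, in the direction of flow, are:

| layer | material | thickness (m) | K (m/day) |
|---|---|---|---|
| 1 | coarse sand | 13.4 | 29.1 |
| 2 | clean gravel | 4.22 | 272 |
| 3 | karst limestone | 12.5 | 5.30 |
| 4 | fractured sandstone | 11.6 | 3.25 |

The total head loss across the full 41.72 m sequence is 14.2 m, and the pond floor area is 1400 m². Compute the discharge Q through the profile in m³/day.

3100

Flow is perpendicular to layering, so the layers act in series and the equivalent K is the thickness-weighted harmonic mean.
Total thickness L = 13.4 + 4.22 + 12.5 + 11.6 = 41.72 m.
Σ(b_i/K_i) = 13.4/29.1 + 4.22/272 + 12.5/5.30 + 11.6/3.25 = 6.404 d.
K_eq = L / Σ(b_i/K_i) = 41.72 / 6.404 = 6.515 m/day.
Q = K_eq · A · (Δh/L) = 6.515 × 1400 × (14.2/41.72) = 3104 m³/day.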